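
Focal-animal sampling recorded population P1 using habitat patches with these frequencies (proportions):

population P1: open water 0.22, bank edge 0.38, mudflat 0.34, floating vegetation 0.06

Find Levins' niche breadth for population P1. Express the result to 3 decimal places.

3.205

Σpᵢ² = 0.22² + 0.38² + 0.34² + 0.06² = 0.0484 + 0.1444 + 0.1156 + 0.0036 = 0.3120
B = 1 / 0.3120 = 3.20513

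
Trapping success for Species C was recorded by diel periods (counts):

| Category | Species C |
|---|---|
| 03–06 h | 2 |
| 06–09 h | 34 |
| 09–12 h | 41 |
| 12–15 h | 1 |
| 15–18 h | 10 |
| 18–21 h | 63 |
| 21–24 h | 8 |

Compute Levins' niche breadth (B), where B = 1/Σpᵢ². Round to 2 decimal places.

Proportions for Species C (n=159): 2/159=0.0126, 34/159=0.2138, 41/159=0.2579, 1/159=0.0063, 10/159=0.0629, 63/159=0.3962, 8/159=0.0503
Σpᵢ² = 0.0126² + 0.2138² + 0.2579² + 0.0063² + 0.0629² + 0.3962² + 0.0503² = 0.000159 + 0.045710 + 0.066512 + 0.000040 + 0.003956 + 0.156974 + 0.002530 = 0.275881
B = 1 / 0.275881 = 3.6248

3.62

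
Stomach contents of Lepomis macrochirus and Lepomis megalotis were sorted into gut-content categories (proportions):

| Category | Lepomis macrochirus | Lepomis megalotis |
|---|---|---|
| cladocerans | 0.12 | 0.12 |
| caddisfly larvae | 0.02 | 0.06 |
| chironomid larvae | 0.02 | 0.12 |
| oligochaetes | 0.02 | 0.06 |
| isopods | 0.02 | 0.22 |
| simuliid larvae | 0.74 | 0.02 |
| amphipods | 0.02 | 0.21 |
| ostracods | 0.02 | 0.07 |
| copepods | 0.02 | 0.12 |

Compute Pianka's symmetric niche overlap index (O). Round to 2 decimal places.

Σ p₁ᵢp₂ᵢ = 0.0144 + 0.0012 + 0.0024 + 0.0012 + 0.0044 + 0.0148 + 0.0042 + 0.0014 + 0.0024 = 0.0464
Σp_1ᵢ² = 0.12² + 0.02² + 0.02² + 0.02² + 0.02² + 0.74² + 0.02² + 0.02² + 0.02² = 0.0144 + 0.0004 + 0.0004 + 0.0004 + 0.0004 + 0.5476 + 0.0004 + 0.0004 + 0.0004 = 0.5648
Σp_2ᵢ² = 0.12² + 0.06² + 0.12² + 0.06² + 0.22² + 0.02² + 0.21² + 0.07² + 0.12² = 0.0144 + 0.0036 + 0.0144 + 0.0036 + 0.0484 + 0.0004 + 0.0441 + 0.0049 + 0.0144 = 0.1482
O = 0.0464 / √(0.5648 × 0.1482) = 0.0464 / 0.28932 = 0.1604

0.16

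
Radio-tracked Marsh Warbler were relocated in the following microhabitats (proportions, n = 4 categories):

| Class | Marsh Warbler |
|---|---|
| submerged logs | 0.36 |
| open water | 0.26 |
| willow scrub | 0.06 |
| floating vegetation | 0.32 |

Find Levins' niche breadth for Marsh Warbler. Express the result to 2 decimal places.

3.30

Σpᵢ² = 0.36² + 0.26² + 0.06² + 0.32² = 0.1296 + 0.0676 + 0.0036 + 0.1024 = 0.3032
B = 1 / 0.3032 = 3.2982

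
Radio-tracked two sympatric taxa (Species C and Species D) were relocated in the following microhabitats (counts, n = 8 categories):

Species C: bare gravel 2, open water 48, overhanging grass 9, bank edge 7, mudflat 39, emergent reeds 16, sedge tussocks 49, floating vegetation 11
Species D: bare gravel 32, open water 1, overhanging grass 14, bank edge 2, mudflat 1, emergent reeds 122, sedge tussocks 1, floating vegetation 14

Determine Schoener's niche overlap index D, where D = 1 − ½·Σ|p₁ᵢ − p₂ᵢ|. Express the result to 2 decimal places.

Proportions for Species C (n=181): 2/181=0.0110, 48/181=0.2652, 9/181=0.0497, 7/181=0.0387, 39/181=0.2155, 16/181=0.0884, 49/181=0.2707, 11/181=0.0608
Proportions for Species D (n=187): 32/187=0.1711, 1/187=0.0053, 14/187=0.0749, 2/187=0.0107, 1/187=0.0053, 122/187=0.6524, 1/187=0.0053, 14/187=0.0749
Σ|p₁ᵢ − p₂ᵢ| = 0.1601 + 0.2599 + 0.0252 + 0.0280 + 0.2102 + 0.5640 + 0.2654 + 0.0141 = 1.5269
D = 1 − ½ × 1.5269 = 1 − 0.76345 = 0.23655

0.24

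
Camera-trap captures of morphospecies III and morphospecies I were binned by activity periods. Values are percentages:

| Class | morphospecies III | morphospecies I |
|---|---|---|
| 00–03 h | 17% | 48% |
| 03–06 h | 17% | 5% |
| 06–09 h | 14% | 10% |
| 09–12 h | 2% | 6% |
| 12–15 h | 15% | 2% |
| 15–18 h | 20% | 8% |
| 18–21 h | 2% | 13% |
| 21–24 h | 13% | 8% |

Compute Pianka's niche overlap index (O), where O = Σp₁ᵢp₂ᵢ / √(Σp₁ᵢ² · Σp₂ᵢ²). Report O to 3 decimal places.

0.658

Convert percentages to proportions (divide by 100).
Σ p₁ᵢp₂ᵢ = 0.0816 + 0.0085 + 0.0140 + 0.0012 + 0.0030 + 0.0160 + 0.0026 + 0.0104 = 0.1373
Σp_1ᵢ² = 0.17² + 0.17² + 0.14² + 0.02² + 0.15² + 0.20² + 0.02² + 0.13² = 0.0289 + 0.0289 + 0.0196 + 0.0004 + 0.0225 + 0.0400 + 0.0004 + 0.0169 = 0.1576
Σp_2ᵢ² = 0.48² + 0.05² + 0.10² + 0.06² + 0.02² + 0.08² + 0.13² + 0.08² = 0.2304 + 0.0025 + 0.0100 + 0.0036 + 0.0004 + 0.0064 + 0.0169 + 0.0064 = 0.2766
O = 0.1373 / √(0.1576 × 0.2766) = 0.1373 / 0.208787 = 0.65761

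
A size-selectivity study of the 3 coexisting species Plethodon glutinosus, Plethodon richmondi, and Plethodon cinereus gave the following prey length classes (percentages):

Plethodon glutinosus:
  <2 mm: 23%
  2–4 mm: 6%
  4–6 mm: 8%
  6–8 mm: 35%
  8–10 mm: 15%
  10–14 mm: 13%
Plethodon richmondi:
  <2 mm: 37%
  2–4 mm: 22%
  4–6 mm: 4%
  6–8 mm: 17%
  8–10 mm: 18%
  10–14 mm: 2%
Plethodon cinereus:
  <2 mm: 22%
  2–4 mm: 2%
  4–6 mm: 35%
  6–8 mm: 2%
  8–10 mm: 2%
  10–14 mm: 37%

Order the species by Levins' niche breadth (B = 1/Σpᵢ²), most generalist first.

Plethodon glutinosus > Plethodon richmondi > Plethodon cinereus

Convert percentages to proportions (divide by 100).
Σp_glutᵢ² = 0.23² + 0.06² + 0.08² + 0.35² + 0.15² + 0.13² = 0.0529 + 0.0036 + 0.0064 + 0.1225 + 0.0225 + 0.0169 = 0.2248
B_glut = 1 / 0.2248 = 4.4484
Σp_richᵢ² = 0.37² + 0.22² + 0.04² + 0.17² + 0.18² + 0.02² = 0.1369 + 0.0484 + 0.0016 + 0.0289 + 0.0324 + 0.0004 = 0.2486
B_rich = 1 / 0.2486 = 4.0225
Σp_cineᵢ² = 0.22² + 0.02² + 0.35² + 0.02² + 0.02² + 0.37² = 0.0484 + 0.0004 + 0.1225 + 0.0004 + 0.0004 + 0.1369 = 0.3090
B_cine = 1 / 0.3090 = 3.2362
Ranking by B (broadest → narrowest): Plethodon glutinosus (4.45) > Plethodon richmondi (4.02) > Plethodon cinereus (3.24)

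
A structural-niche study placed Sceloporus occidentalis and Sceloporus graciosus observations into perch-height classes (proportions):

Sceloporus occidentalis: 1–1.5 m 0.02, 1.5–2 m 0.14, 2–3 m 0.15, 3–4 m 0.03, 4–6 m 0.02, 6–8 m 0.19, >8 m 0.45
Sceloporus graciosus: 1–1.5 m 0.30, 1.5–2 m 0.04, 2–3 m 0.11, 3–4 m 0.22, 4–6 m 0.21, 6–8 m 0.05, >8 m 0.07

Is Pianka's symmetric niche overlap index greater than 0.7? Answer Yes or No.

No

Σ p₁ᵢp₂ᵢ = 0.0060 + 0.0056 + 0.0165 + 0.0066 + 0.0042 + 0.0095 + 0.0315 = 0.0799
Σp_1ᵢ² = 0.02² + 0.14² + 0.15² + 0.03² + 0.02² + 0.19² + 0.45² = 0.0004 + 0.0196 + 0.0225 + 0.0009 + 0.0004 + 0.0361 + 0.2025 = 0.2824
Σp_2ᵢ² = 0.30² + 0.04² + 0.11² + 0.22² + 0.21² + 0.05² + 0.07² = 0.0900 + 0.0016 + 0.0121 + 0.0484 + 0.0441 + 0.0025 + 0.0049 = 0.2036
O = 0.0799 / √(0.2824 × 0.2036) = 0.0799 / 0.23978 = 0.3332
O = 0.3332 < 0.7 → No.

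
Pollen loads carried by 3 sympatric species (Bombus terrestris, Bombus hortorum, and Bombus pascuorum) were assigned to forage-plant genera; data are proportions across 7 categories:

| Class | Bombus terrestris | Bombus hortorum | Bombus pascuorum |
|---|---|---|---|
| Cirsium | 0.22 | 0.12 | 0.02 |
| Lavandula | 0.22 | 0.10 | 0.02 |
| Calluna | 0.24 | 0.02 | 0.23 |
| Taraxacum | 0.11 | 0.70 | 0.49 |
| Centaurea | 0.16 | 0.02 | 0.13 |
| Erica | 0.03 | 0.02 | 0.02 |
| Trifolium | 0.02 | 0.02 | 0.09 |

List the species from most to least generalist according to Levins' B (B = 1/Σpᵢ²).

Σp_terrᵢ² = 0.22² + 0.22² + 0.24² + 0.11² + 0.16² + 0.03² + 0.02² = 0.0484 + 0.0484 + 0.0576 + 0.0121 + 0.0256 + 0.0009 + 0.0004 = 0.1934
B_terr = 1 / 0.1934 = 5.1706
Σp_hortᵢ² = 0.12² + 0.10² + 0.02² + 0.70² + 0.02² + 0.02² + 0.02² = 0.0144 + 0.0100 + 0.0004 + 0.4900 + 0.0004 + 0.0004 + 0.0004 = 0.5160
B_hort = 1 / 0.5160 = 1.9380
Σp_pascᵢ² = 0.02² + 0.02² + 0.23² + 0.49² + 0.13² + 0.02² + 0.09² = 0.0004 + 0.0004 + 0.0529 + 0.2401 + 0.0169 + 0.0004 + 0.0081 = 0.3192
B_pasc = 1 / 0.3192 = 3.1328
Ranking by B (broadest → narrowest): Bombus terrestris (5.17) > Bombus pascuorum (3.13) > Bombus hortorum (1.94)

Bombus terrestris > Bombus pascuorum > Bombus hortorum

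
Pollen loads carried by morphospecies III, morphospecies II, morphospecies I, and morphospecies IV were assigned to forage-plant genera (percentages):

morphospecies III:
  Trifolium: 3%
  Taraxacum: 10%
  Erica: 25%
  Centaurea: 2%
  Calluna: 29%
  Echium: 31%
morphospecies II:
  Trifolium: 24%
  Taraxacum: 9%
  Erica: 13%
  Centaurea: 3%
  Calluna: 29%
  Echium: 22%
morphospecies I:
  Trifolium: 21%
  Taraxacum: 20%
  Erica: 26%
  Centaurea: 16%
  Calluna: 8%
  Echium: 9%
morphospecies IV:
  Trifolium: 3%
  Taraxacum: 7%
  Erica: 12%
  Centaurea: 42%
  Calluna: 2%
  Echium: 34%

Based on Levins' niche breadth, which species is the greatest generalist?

Convert percentages to proportions (divide by 100).
Σp_IIIᵢ² = 0.03² + 0.10² + 0.25² + 0.02² + 0.29² + 0.31² = 0.0009 + 0.0100 + 0.0625 + 0.0004 + 0.0841 + 0.0961 = 0.2540
B_III = 1 / 0.2540 = 3.9370
Σp_IIᵢ² = 0.24² + 0.09² + 0.13² + 0.03² + 0.29² + 0.22² = 0.0576 + 0.0081 + 0.0169 + 0.0009 + 0.0841 + 0.0484 = 0.2160
B_II = 1 / 0.2160 = 4.6296
Σp_Iᵢ² = 0.21² + 0.20² + 0.26² + 0.16² + 0.08² + 0.09² = 0.0441 + 0.0400 + 0.0676 + 0.0256 + 0.0064 + 0.0081 = 0.1918
B_I = 1 / 0.1918 = 5.2138
Σp_IVᵢ² = 0.03² + 0.07² + 0.12² + 0.42² + 0.02² + 0.34² = 0.0009 + 0.0049 + 0.0144 + 0.1764 + 0.0004 + 0.1156 = 0.3126
B_IV = 1 / 0.3126 = 3.1990
Highest B → broadest niche (most generalist): morphospecies I (B = 5.21).

morphospecies I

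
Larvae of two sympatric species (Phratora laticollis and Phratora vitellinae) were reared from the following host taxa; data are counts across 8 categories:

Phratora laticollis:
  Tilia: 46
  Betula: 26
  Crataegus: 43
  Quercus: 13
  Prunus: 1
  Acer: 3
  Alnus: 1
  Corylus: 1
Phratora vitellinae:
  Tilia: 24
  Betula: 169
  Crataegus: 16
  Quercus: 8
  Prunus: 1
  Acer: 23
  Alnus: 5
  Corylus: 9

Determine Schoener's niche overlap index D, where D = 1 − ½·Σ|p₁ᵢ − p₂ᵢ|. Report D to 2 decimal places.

0.42

Proportions for Phratora laticollis (n=134): 46/134=0.3433, 26/134=0.1940, 43/134=0.3209, 13/134=0.0970, 1/134=0.0075, 3/134=0.0224, 1/134=0.0075, 1/134=0.0075
Proportions for Phratora vitellinae (n=255): 24/255=0.0941, 169/255=0.6627, 16/255=0.0627, 8/255=0.0314, 1/255=0.0039, 23/255=0.0902, 5/255=0.0196, 9/255=0.0353
Σ|p₁ᵢ − p₂ᵢ| = 0.2492 + 0.4687 + 0.2582 + 0.0656 + 0.0036 + 0.0678 + 0.0121 + 0.0278 = 1.1530
D = 1 − ½ × 1.1530 = 1 − 0.57650 = 0.42350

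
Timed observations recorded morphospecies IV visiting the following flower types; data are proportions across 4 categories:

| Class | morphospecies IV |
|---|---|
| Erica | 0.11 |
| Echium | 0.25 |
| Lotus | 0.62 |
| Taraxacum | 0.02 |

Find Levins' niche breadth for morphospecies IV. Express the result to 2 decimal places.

2.18

Σpᵢ² = 0.11² + 0.25² + 0.62² + 0.02² = 0.0121 + 0.0625 + 0.3844 + 0.0004 = 0.4594
B = 1 / 0.4594 = 2.1768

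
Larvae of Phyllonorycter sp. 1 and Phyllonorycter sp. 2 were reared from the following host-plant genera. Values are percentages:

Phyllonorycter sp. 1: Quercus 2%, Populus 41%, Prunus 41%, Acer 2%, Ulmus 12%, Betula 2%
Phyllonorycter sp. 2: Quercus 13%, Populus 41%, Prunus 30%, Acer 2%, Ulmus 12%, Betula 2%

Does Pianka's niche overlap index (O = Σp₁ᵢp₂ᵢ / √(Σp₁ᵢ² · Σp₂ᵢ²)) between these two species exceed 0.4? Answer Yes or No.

Yes

Convert percentages to proportions (divide by 100).
Σ p₁ᵢp₂ᵢ = 0.0026 + 0.1681 + 0.1230 + 0.0004 + 0.0144 + 0.0004 = 0.3089
Σp_1ᵢ² = 0.02² + 0.41² + 0.41² + 0.02² + 0.12² + 0.02² = 0.0004 + 0.1681 + 0.1681 + 0.0004 + 0.0144 + 0.0004 = 0.3518
Σp_2ᵢ² = 0.13² + 0.41² + 0.30² + 0.02² + 0.12² + 0.02² = 0.0169 + 0.1681 + 0.0900 + 0.0004 + 0.0144 + 0.0004 = 0.2902
O = 0.3089 / √(0.3518 × 0.2902) = 0.3089 / 0.31952 = 0.9668
O = 0.9668 > 0.4 → Yes.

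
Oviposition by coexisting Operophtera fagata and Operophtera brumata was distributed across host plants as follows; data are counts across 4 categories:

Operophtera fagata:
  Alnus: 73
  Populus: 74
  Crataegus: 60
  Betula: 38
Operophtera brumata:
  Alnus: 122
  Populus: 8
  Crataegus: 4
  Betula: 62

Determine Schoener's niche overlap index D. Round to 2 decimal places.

0.51

Proportions for Operophtera fagata (n=245): 73/245=0.2980, 74/245=0.3020, 60/245=0.2449, 38/245=0.1551
Proportions for Operophtera brumata (n=196): 122/196=0.6224, 8/196=0.0408, 4/196=0.0204, 62/196=0.3163
Σ|p₁ᵢ − p₂ᵢ| = 0.3244 + 0.2612 + 0.2245 + 0.1612 = 0.9713
D = 1 − ½ × 0.9713 = 1 − 0.48565 = 0.51435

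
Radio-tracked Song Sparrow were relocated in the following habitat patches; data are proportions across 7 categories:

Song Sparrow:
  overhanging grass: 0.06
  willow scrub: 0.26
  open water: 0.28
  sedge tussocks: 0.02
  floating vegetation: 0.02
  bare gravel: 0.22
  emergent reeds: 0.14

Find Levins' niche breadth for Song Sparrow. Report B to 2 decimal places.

4.58

Σpᵢ² = 0.06² + 0.26² + 0.28² + 0.02² + 0.02² + 0.22² + 0.14² = 0.0036 + 0.0676 + 0.0784 + 0.0004 + 0.0004 + 0.0484 + 0.0196 = 0.2184
B = 1 / 0.2184 = 4.5788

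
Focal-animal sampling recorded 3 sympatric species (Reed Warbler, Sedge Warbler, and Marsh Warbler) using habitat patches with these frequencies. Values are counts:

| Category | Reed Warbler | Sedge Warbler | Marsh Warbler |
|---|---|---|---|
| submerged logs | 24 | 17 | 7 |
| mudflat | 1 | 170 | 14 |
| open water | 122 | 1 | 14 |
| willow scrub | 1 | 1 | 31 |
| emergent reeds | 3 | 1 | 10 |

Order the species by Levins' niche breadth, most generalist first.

Proportions for Reed Warbler (n=151): 24/151=0.1589, 1/151=0.0066, 122/151=0.8079, 1/151=0.0066, 3/151=0.0199
Proportions for Sedge Warbler (n=190): 17/190=0.0895, 170/190=0.8947, 1/190=0.0053, 1/190=0.0053, 1/190=0.0053
Proportions for Marsh Warbler (n=76): 7/76=0.0921, 14/76=0.1842, 14/76=0.1842, 31/76=0.4079, 10/76=0.1316
Σp_Reedᵢ² = 0.1589² + 0.0066² + 0.8079² + 0.0066² + 0.0199² = 0.025249 + 0.000044 + 0.652702 + 0.000044 + 0.000396 = 0.678435
B_Reed = 1 / 0.678435 = 1.4740
Σp_Sedgᵢ² = 0.0895² + 0.8947² + 0.0053² + 0.0053² + 0.0053² = 0.008010 + 0.800488 + 0.000028 + 0.000028 + 0.000028 = 0.808582
B_Sedg = 1 / 0.808582 = 1.2367
Σp_Marsᵢ² = 0.0921² + 0.1842² + 0.1842² + 0.4079² + 0.1316² = 0.008482 + 0.033930 + 0.033930 + 0.166382 + 0.017319 = 0.260043
B_Mars = 1 / 0.260043 = 3.8455
Ranking by B (broadest → narrowest): Marsh Warbler (3.85) > Reed Warbler (1.47) > Sedge Warbler (1.24)

Marsh Warbler > Reed Warbler > Sedge Warbler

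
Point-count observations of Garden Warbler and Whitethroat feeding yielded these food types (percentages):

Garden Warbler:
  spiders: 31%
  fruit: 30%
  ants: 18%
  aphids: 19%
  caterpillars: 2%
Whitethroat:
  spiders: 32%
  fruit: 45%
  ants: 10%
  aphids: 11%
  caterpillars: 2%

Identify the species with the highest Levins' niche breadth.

Garden Warbler

Convert percentages to proportions (divide by 100).
Σp_Warbᵢ² = 0.31² + 0.30² + 0.18² + 0.19² + 0.02² = 0.0961 + 0.0900 + 0.0324 + 0.0361 + 0.0004 = 0.2550
B_Warb = 1 / 0.2550 = 3.9216
Σp_Whitᵢ² = 0.32² + 0.45² + 0.10² + 0.11² + 0.02² = 0.1024 + 0.2025 + 0.0100 + 0.0121 + 0.0004 = 0.3274
B_Whit = 1 / 0.3274 = 3.0544
Highest B → broadest niche (most generalist): Garden Warbler (B = 3.92).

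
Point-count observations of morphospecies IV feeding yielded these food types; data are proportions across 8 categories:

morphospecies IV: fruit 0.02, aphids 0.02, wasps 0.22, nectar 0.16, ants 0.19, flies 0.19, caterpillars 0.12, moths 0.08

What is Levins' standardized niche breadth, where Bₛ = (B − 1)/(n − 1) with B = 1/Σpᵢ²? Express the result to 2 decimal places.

0.71

Σpᵢ² = 0.02² + 0.02² + 0.22² + 0.16² + 0.19² + 0.19² + 0.12² + 0.08² = 0.0004 + 0.0004 + 0.0484 + 0.0256 + 0.0361 + 0.0361 + 0.0144 + 0.0064 = 0.1678
B = 1 / 0.1678 = 5.9595
Bₛ = (B − 1)/(n − 1) = (5.9595 − 1)/(8 − 1) = 4.9595/7 = 0.7085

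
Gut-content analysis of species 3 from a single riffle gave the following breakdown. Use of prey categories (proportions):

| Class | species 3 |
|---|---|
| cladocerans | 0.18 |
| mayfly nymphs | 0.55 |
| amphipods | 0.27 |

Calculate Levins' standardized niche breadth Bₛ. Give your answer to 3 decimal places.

Σpᵢ² = 0.18² + 0.55² + 0.27² = 0.0324 + 0.3025 + 0.0729 = 0.4078
B = 1 / 0.4078 = 2.45218
Bₛ = (B − 1)/(n − 1) = (2.45218 − 1)/(3 − 1) = 1.45218/2 = 0.72609

0.726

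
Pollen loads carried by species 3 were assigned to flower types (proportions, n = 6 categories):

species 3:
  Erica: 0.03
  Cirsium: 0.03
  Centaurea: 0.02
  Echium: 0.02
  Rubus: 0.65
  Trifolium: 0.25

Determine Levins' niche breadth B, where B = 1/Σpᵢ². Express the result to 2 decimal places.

2.05

Σpᵢ² = 0.03² + 0.03² + 0.02² + 0.02² + 0.65² + 0.25² = 0.0009 + 0.0009 + 0.0004 + 0.0004 + 0.4225 + 0.0625 = 0.4876
B = 1 / 0.4876 = 2.0509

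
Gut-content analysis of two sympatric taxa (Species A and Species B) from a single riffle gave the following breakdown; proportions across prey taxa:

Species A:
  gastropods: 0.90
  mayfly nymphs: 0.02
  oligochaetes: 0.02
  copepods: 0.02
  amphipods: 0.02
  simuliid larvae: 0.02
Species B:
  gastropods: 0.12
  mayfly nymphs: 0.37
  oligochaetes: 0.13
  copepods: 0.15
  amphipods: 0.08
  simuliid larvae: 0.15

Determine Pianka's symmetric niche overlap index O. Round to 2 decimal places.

0.30

Σ p₁ᵢp₂ᵢ = 0.1080 + 0.0074 + 0.0026 + 0.0030 + 0.0016 + 0.0030 = 0.1256
Σp_1ᵢ² = 0.90² + 0.02² + 0.02² + 0.02² + 0.02² + 0.02² = 0.8100 + 0.0004 + 0.0004 + 0.0004 + 0.0004 + 0.0004 = 0.8120
Σp_2ᵢ² = 0.12² + 0.37² + 0.13² + 0.15² + 0.08² + 0.15² = 0.0144 + 0.1369 + 0.0169 + 0.0225 + 0.0064 + 0.0225 = 0.2196
O = 0.1256 / √(0.8120 × 0.2196) = 0.1256 / 0.42227 = 0.2974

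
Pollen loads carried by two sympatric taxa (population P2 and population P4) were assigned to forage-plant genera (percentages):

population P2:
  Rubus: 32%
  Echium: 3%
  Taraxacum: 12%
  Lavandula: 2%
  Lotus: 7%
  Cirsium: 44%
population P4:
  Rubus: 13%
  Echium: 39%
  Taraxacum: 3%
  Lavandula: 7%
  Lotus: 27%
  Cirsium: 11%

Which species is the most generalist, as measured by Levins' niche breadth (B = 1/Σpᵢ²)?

population P4

Convert percentages to proportions (divide by 100).
Σp_P2ᵢ² = 0.32² + 0.03² + 0.12² + 0.02² + 0.07² + 0.44² = 0.1024 + 0.0009 + 0.0144 + 0.0004 + 0.0049 + 0.1936 = 0.3166
B_P2 = 1 / 0.3166 = 3.1586
Σp_P4ᵢ² = 0.13² + 0.39² + 0.03² + 0.07² + 0.27² + 0.11² = 0.0169 + 0.1521 + 0.0009 + 0.0049 + 0.0729 + 0.0121 = 0.2598
B_P4 = 1 / 0.2598 = 3.8491
Highest B → broadest niche (most generalist): population P4 (B = 3.85).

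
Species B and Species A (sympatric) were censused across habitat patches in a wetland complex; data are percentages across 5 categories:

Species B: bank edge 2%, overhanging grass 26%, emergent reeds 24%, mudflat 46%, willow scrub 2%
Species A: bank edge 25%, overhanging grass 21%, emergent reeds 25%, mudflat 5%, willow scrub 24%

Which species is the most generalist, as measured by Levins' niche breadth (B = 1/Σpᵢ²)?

Species A

Convert percentages to proportions (divide by 100).
Σp_Bᵢ² = 0.02² + 0.26² + 0.24² + 0.46² + 0.02² = 0.0004 + 0.0676 + 0.0576 + 0.2116 + 0.0004 = 0.3376
B_B = 1 / 0.3376 = 2.9621
Σp_Aᵢ² = 0.25² + 0.21² + 0.25² + 0.05² + 0.24² = 0.0625 + 0.0441 + 0.0625 + 0.0025 + 0.0576 = 0.2292
B_A = 1 / 0.2292 = 4.3630
Highest B → broadest niche (most generalist): Species A (B = 4.36).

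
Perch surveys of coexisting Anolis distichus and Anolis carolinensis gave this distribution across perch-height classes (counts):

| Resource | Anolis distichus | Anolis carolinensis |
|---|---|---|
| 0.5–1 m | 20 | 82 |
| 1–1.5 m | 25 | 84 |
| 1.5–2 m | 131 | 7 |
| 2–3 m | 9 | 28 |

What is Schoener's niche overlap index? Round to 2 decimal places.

0.33

Proportions for Anolis distichus (n=185): 20/185=0.1081, 25/185=0.1351, 131/185=0.7081, 9/185=0.0486
Proportions for Anolis carolinensis (n=201): 82/201=0.4080, 84/201=0.4179, 7/201=0.0348, 28/201=0.1393
Σ|p₁ᵢ − p₂ᵢ| = 0.2999 + 0.2828 + 0.6733 + 0.0907 = 1.3467
D = 1 − ½ × 1.3467 = 1 − 0.67335 = 0.32665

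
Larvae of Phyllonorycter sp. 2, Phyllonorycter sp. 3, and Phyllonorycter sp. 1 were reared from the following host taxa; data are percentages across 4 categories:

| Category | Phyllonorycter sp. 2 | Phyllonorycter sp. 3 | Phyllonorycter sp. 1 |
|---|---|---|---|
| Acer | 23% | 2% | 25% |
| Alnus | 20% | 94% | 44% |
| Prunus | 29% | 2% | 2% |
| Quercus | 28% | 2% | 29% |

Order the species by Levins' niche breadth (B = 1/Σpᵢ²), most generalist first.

Phyllonorycter sp. 2 > Phyllonorycter sp. 1 > Phyllonorycter sp. 3

Convert percentages to proportions (divide by 100).
Σp_2ᵢ² = 0.23² + 0.20² + 0.29² + 0.28² = 0.0529 + 0.0400 + 0.0841 + 0.0784 = 0.2554
B_2 = 1 / 0.2554 = 3.9154
Σp_3ᵢ² = 0.02² + 0.94² + 0.02² + 0.02² = 0.0004 + 0.8836 + 0.0004 + 0.0004 = 0.8848
B_3 = 1 / 0.8848 = 1.1302
Σp_1ᵢ² = 0.25² + 0.44² + 0.02² + 0.29² = 0.0625 + 0.1936 + 0.0004 + 0.0841 = 0.3406
B_1 = 1 / 0.3406 = 2.9360
Ranking by B (broadest → narrowest): Phyllonorycter sp. 2 (3.92) > Phyllonorycter sp. 1 (2.94) > Phyllonorycter sp. 3 (1.13)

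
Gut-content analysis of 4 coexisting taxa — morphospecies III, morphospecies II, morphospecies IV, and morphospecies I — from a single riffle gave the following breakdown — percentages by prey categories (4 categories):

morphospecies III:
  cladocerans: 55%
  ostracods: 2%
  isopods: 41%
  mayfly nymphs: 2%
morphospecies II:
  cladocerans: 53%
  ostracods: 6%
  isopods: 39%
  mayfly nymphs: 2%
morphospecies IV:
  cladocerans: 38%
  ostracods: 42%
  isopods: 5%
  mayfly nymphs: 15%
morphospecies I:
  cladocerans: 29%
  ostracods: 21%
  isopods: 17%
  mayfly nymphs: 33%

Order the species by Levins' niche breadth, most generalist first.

morphospecies I > morphospecies IV > morphospecies II > morphospecies III

Convert percentages to proportions (divide by 100).
Σp_IIIᵢ² = 0.55² + 0.02² + 0.41² + 0.02² = 0.3025 + 0.0004 + 0.1681 + 0.0004 = 0.4714
B_III = 1 / 0.4714 = 2.1213
Σp_IIᵢ² = 0.53² + 0.06² + 0.39² + 0.02² = 0.2809 + 0.0036 + 0.1521 + 0.0004 = 0.4370
B_II = 1 / 0.4370 = 2.2883
Σp_IVᵢ² = 0.38² + 0.42² + 0.05² + 0.15² = 0.1444 + 0.1764 + 0.0025 + 0.0225 = 0.3458
B_IV = 1 / 0.3458 = 2.8918
Σp_Iᵢ² = 0.29² + 0.21² + 0.17² + 0.33² = 0.0841 + 0.0441 + 0.0289 + 0.1089 = 0.2660
B_I = 1 / 0.2660 = 3.7594
Ranking by B (broadest → narrowest): morphospecies I (3.76) > morphospecies IV (2.89) > morphospecies II (2.29) > morphospecies III (2.12)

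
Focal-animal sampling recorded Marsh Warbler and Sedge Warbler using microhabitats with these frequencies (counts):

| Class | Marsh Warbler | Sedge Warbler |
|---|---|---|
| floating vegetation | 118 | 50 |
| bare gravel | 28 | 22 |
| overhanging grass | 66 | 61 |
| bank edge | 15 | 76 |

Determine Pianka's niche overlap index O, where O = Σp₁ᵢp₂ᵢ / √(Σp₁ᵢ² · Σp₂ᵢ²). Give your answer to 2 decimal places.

0.75

Proportions for Marsh Warbler (n=227): 118/227=0.5198, 28/227=0.1233, 66/227=0.2907, 15/227=0.0661
Proportions for Sedge Warbler (n=209): 50/209=0.2392, 22/209=0.1053, 61/209=0.2919, 76/209=0.3636
Σ p₁ᵢp₂ᵢ = 0.124336 + 0.012983 + 0.084855 + 0.024034 = 0.246208
Σp_1ᵢ² = 0.5198² + 0.1233² + 0.2907² + 0.0661² = 0.270192 + 0.015203 + 0.084506 + 0.004369 = 0.374270
Σp_2ᵢ² = 0.2392² + 0.1053² + 0.2919² + 0.3636² = 0.057217 + 0.011088 + 0.085206 + 0.132205 = 0.285716
O = 0.246208 / √(0.374270 × 0.285716) = 0.246208 / 0.3270091 = 0.7529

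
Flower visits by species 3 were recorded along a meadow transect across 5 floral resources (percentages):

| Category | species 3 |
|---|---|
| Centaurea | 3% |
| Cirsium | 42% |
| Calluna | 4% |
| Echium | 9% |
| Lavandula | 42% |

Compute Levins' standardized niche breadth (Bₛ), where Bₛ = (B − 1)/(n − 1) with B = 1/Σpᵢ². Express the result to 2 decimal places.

Convert percentages to proportions (divide by 100).
Σpᵢ² = 0.03² + 0.42² + 0.04² + 0.09² + 0.42² = 0.0009 + 0.1764 + 0.0016 + 0.0081 + 0.1764 = 0.3634
B = 1 / 0.3634 = 2.7518
Bₛ = (B − 1)/(n − 1) = (2.7518 − 1)/(5 − 1) = 1.7518/4 = 0.4380

0.44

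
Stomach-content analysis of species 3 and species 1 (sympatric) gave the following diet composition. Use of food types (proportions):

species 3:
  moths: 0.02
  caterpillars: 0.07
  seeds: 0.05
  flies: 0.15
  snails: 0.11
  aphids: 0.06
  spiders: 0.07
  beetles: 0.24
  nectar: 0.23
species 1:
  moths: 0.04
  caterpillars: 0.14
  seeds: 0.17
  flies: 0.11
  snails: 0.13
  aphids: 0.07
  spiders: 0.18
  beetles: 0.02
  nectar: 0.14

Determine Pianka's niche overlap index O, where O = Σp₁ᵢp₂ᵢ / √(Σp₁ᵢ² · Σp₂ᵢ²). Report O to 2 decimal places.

0.70

Σ p₁ᵢp₂ᵢ = 0.0008 + 0.0098 + 0.0085 + 0.0165 + 0.0143 + 0.0042 + 0.0126 + 0.0048 + 0.0322 = 0.1037
Σp_1ᵢ² = 0.02² + 0.07² + 0.05² + 0.15² + 0.11² + 0.06² + 0.07² + 0.24² + 0.23² = 0.0004 + 0.0049 + 0.0025 + 0.0225 + 0.0121 + 0.0036 + 0.0049 + 0.0576 + 0.0529 = 0.1614
Σp_2ᵢ² = 0.04² + 0.14² + 0.17² + 0.11² + 0.13² + 0.07² + 0.18² + 0.02² + 0.14² = 0.0016 + 0.0196 + 0.0289 + 0.0121 + 0.0169 + 0.0049 + 0.0324 + 0.0004 + 0.0196 = 0.1364
O = 0.1037 / √(0.1614 × 0.1364) = 0.1037 / 0.14837 = 0.6989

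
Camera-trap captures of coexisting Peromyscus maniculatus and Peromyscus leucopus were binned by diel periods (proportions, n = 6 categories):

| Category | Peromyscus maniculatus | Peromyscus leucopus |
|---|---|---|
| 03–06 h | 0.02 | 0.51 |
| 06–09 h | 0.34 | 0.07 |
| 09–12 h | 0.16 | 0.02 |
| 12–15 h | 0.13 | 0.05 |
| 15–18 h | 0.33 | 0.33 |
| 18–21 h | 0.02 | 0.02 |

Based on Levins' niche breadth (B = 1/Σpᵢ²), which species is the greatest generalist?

Σp_maniᵢ² = 0.02² + 0.34² + 0.16² + 0.13² + 0.33² + 0.02² = 0.0004 + 0.1156 + 0.0256 + 0.0169 + 0.1089 + 0.0004 = 0.2678
B_mani = 1 / 0.2678 = 3.7341
Σp_leucᵢ² = 0.51² + 0.07² + 0.02² + 0.05² + 0.33² + 0.02² = 0.2601 + 0.0049 + 0.0004 + 0.0025 + 0.1089 + 0.0004 = 0.3772
B_leuc = 1 / 0.3772 = 2.6511
Highest B → broadest niche (most generalist): Peromyscus maniculatus (B = 3.73).

Peromyscus maniculatus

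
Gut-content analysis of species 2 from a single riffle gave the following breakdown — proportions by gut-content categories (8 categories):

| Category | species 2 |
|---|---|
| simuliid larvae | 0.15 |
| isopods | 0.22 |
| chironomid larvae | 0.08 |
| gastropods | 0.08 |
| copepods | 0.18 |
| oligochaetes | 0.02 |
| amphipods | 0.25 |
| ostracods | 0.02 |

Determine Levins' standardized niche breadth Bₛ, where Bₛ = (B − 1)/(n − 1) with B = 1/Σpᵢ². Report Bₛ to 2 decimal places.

Σpᵢ² = 0.15² + 0.22² + 0.08² + 0.08² + 0.18² + 0.02² + 0.25² + 0.02² = 0.0225 + 0.0484 + 0.0064 + 0.0064 + 0.0324 + 0.0004 + 0.0625 + 0.0004 = 0.1794
B = 1 / 0.1794 = 5.5741
Bₛ = (B − 1)/(n − 1) = (5.5741 − 1)/(8 − 1) = 4.5741/7 = 0.6534

0.65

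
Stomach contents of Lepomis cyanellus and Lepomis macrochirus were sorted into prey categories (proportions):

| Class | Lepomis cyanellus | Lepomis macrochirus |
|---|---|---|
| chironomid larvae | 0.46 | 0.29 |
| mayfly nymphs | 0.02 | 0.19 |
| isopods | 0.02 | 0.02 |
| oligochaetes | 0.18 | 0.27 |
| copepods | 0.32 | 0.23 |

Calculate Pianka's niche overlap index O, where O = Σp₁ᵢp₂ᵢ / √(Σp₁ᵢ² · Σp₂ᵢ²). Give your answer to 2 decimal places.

0.89

Σ p₁ᵢp₂ᵢ = 0.1334 + 0.0038 + 0.0004 + 0.0486 + 0.0736 = 0.2598
Σp_1ᵢ² = 0.46² + 0.02² + 0.02² + 0.18² + 0.32² = 0.2116 + 0.0004 + 0.0004 + 0.0324 + 0.1024 = 0.3472
Σp_2ᵢ² = 0.29² + 0.19² + 0.02² + 0.27² + 0.23² = 0.0841 + 0.0361 + 0.0004 + 0.0729 + 0.0529 = 0.2464
O = 0.2598 / √(0.3472 × 0.2464) = 0.2598 / 0.29249 = 0.8882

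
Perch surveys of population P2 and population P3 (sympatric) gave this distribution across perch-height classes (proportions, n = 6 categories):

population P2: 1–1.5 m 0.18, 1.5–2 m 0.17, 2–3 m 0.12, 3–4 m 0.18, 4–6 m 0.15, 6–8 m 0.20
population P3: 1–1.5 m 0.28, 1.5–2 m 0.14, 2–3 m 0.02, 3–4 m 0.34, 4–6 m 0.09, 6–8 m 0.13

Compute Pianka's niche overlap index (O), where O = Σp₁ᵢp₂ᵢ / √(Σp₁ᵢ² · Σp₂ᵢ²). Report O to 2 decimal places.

Σ p₁ᵢp₂ᵢ = 0.0504 + 0.0238 + 0.0024 + 0.0612 + 0.0135 + 0.0260 = 0.1773
Σp_1ᵢ² = 0.18² + 0.17² + 0.12² + 0.18² + 0.15² + 0.20² = 0.0324 + 0.0289 + 0.0144 + 0.0324 + 0.0225 + 0.0400 = 0.1706
Σp_2ᵢ² = 0.28² + 0.14² + 0.02² + 0.34² + 0.09² + 0.13² = 0.0784 + 0.0196 + 0.0004 + 0.1156 + 0.0081 + 0.0169 = 0.2390
O = 0.1773 / √(0.1706 × 0.2390) = 0.1773 / 0.20192 = 0.8781

0.88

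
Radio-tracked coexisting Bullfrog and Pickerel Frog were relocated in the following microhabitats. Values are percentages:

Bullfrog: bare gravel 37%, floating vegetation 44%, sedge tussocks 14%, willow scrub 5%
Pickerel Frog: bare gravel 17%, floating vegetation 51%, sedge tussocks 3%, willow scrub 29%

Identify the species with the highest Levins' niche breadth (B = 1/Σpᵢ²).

Bullfrog

Convert percentages to proportions (divide by 100).
Σp_Bullᵢ² = 0.37² + 0.44² + 0.14² + 0.05² = 0.1369 + 0.1936 + 0.0196 + 0.0025 = 0.3526
B_Bull = 1 / 0.3526 = 2.8361
Σp_Frogᵢ² = 0.17² + 0.51² + 0.03² + 0.29² = 0.0289 + 0.2601 + 0.0009 + 0.0841 = 0.3740
B_Frog = 1 / 0.3740 = 2.6738
Highest B → broadest niche (most generalist): Bullfrog (B = 2.84).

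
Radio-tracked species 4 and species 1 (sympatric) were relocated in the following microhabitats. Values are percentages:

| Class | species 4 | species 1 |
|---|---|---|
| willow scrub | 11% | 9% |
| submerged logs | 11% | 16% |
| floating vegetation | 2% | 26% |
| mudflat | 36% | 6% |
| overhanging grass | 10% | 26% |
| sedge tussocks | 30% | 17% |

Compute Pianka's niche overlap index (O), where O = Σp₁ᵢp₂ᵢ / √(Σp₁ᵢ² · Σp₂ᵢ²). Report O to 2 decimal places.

0.58

Convert percentages to proportions (divide by 100).
Σ p₁ᵢp₂ᵢ = 0.0099 + 0.0176 + 0.0052 + 0.0216 + 0.0260 + 0.0510 = 0.1313
Σp_1ᵢ² = 0.11² + 0.11² + 0.02² + 0.36² + 0.10² + 0.30² = 0.0121 + 0.0121 + 0.0004 + 0.1296 + 0.0100 + 0.0900 = 0.2542
Σp_2ᵢ² = 0.09² + 0.16² + 0.26² + 0.06² + 0.26² + 0.17² = 0.0081 + 0.0256 + 0.0676 + 0.0036 + 0.0676 + 0.0289 = 0.2014
O = 0.1313 / √(0.2542 × 0.2014) = 0.1313 / 0.22627 = 0.5803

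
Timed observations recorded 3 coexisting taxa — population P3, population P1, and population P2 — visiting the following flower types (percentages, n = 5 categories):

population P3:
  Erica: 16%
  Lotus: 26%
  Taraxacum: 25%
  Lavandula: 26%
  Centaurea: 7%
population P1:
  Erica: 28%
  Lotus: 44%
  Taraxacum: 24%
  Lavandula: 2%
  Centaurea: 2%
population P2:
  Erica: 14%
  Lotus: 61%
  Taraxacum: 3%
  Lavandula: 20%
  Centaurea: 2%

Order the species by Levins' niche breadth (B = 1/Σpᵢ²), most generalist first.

population P3 > population P1 > population P2

Convert percentages to proportions (divide by 100).
Σp_P3ᵢ² = 0.16² + 0.26² + 0.25² + 0.26² + 0.07² = 0.0256 + 0.0676 + 0.0625 + 0.0676 + 0.0049 = 0.2282
B_P3 = 1 / 0.2282 = 4.3821
Σp_P1ᵢ² = 0.28² + 0.44² + 0.24² + 0.02² + 0.02² = 0.0784 + 0.1936 + 0.0576 + 0.0004 + 0.0004 = 0.3304
B_P1 = 1 / 0.3304 = 3.0266
Σp_P2ᵢ² = 0.14² + 0.61² + 0.03² + 0.20² + 0.02² = 0.0196 + 0.3721 + 0.0009 + 0.0400 + 0.0004 = 0.4330
B_P2 = 1 / 0.4330 = 2.3095
Ranking by B (broadest → narrowest): population P3 (4.38) > population P1 (3.03) > population P2 (2.31)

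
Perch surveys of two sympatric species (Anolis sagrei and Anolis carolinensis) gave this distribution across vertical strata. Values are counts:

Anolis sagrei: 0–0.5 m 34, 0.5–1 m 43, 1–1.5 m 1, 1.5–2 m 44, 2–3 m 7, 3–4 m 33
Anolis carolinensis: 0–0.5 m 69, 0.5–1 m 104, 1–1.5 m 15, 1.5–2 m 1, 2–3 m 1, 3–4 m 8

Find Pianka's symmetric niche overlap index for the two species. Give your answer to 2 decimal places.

0.73

Proportions for Anolis sagrei (n=162): 34/162=0.2099, 43/162=0.2654, 1/162=0.0062, 44/162=0.2716, 7/162=0.0432, 33/162=0.2037
Proportions for Anolis carolinensis (n=198): 69/198=0.3485, 104/198=0.5253, 15/198=0.0758, 1/198=0.0051, 1/198=0.0051, 8/198=0.0404
Σ p₁ᵢp₂ᵢ = 0.073150 + 0.139415 + 0.000470 + 0.001385 + 0.000220 + 0.008229 = 0.222869
Σp_1ᵢ² = 0.2099² + 0.2654² + 0.0062² + 0.2716² + 0.0432² + 0.2037² = 0.044058 + 0.070437 + 0.000038 + 0.073767 + 0.001866 + 0.041494 = 0.231660
Σp_2ᵢ² = 0.3485² + 0.5253² + 0.0758² + 0.0051² + 0.0051² + 0.0404² = 0.121452 + 0.275940 + 0.005746 + 0.000026 + 0.000026 + 0.001632 = 0.404822
O = 0.222869 / √(0.231660 × 0.404822) = 0.222869 / 0.3062369 = 0.7278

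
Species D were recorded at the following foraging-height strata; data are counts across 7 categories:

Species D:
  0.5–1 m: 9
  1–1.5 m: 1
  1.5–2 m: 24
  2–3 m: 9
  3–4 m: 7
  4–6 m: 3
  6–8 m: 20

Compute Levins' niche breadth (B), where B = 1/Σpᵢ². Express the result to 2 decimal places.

Proportions for Species D (n=73): 9/73=0.1233, 1/73=0.0137, 24/73=0.3288, 9/73=0.1233, 7/73=0.0959, 3/73=0.0411, 20/73=0.2740
Σpᵢ² = 0.1233² + 0.0137² + 0.3288² + 0.1233² + 0.0959² + 0.0411² + 0.2740² = 0.015203 + 0.000188 + 0.108109 + 0.015203 + 0.009197 + 0.001689 + 0.075076 = 0.224665
B = 1 / 0.224665 = 4.4511

4.45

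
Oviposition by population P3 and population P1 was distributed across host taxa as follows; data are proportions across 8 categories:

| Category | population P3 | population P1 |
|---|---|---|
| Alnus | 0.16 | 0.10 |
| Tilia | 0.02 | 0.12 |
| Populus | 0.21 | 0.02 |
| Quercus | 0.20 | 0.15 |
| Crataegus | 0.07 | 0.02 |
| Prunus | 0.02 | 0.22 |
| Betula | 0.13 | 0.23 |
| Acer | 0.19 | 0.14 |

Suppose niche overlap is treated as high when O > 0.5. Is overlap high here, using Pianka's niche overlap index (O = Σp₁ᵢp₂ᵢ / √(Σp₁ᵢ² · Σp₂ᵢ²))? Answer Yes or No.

Σ p₁ᵢp₂ᵢ = 0.0160 + 0.0024 + 0.0042 + 0.0300 + 0.0014 + 0.0044 + 0.0299 + 0.0266 = 0.1149
Σp_1ᵢ² = 0.16² + 0.02² + 0.21² + 0.20² + 0.07² + 0.02² + 0.13² + 0.19² = 0.0256 + 0.0004 + 0.0441 + 0.0400 + 0.0049 + 0.0004 + 0.0169 + 0.0361 = 0.1684
Σp_2ᵢ² = 0.10² + 0.12² + 0.02² + 0.15² + 0.02² + 0.22² + 0.23² + 0.14² = 0.0100 + 0.0144 + 0.0004 + 0.0225 + 0.0004 + 0.0484 + 0.0529 + 0.0196 = 0.1686
O = 0.1149 / √(0.1684 × 0.1686) = 0.1149 / 0.16850 = 0.6819
O = 0.6819 > 0.5 → Yes.

Yes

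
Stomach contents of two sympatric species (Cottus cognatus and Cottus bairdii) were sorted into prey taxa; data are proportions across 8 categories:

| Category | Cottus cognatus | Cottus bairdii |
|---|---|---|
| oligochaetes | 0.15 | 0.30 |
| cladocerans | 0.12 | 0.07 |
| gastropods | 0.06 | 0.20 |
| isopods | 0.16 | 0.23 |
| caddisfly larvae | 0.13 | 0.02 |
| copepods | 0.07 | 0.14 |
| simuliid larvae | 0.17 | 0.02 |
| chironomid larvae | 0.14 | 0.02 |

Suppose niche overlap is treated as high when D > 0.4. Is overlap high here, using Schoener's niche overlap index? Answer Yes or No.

Σ|p₁ᵢ − p₂ᵢ| = 0.15 + 0.05 + 0.14 + 0.07 + 0.11 + 0.07 + 0.15 + 0.12 = 0.86
D = 1 − ½ × 0.86 = 1 − 0.430 = 0.5700
D = 0.5700 > 0.4 → Yes.

Yes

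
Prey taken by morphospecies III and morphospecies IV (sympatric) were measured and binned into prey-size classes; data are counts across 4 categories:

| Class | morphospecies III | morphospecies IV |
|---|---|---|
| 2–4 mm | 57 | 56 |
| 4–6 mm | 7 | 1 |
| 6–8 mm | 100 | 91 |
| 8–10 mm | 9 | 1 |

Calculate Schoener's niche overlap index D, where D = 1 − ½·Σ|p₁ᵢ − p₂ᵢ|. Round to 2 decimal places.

0.92

Proportions for morphospecies III (n=173): 57/173=0.3295, 7/173=0.0405, 100/173=0.5780, 9/173=0.0520
Proportions for morphospecies IV (n=149): 56/149=0.3758, 1/149=0.0067, 91/149=0.6107, 1/149=0.0067
Σ|p₁ᵢ − p₂ᵢ| = 0.0463 + 0.0338 + 0.0327 + 0.0453 = 0.1581
D = 1 − ½ × 0.1581 = 1 − 0.07905 = 0.92095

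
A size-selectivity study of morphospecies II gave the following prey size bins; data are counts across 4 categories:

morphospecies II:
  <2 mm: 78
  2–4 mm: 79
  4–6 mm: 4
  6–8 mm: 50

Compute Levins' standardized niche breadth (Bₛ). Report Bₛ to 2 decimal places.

0.67

Proportions for morphospecies II (n=211): 78/211=0.3697, 79/211=0.3744, 4/211=0.0190, 50/211=0.2370
Σpᵢ² = 0.3697² + 0.3744² + 0.0190² + 0.2370² = 0.136678 + 0.140175 + 0.000361 + 0.056169 = 0.333383
B = 1 / 0.333383 = 2.9996
Bₛ = (B − 1)/(n − 1) = (2.9996 − 1)/(4 − 1) = 1.9996/3 = 0.6665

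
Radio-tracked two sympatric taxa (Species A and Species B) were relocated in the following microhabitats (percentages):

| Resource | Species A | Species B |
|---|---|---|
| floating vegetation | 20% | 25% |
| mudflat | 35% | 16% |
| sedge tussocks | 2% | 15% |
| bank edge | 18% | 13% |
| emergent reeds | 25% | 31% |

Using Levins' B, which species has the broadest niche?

Species B

Convert percentages to proportions (divide by 100).
Σp_Aᵢ² = 0.20² + 0.35² + 0.02² + 0.18² + 0.25² = 0.0400 + 0.1225 + 0.0004 + 0.0324 + 0.0625 = 0.2578
B_A = 1 / 0.2578 = 3.8790
Σp_Bᵢ² = 0.25² + 0.16² + 0.15² + 0.13² + 0.31² = 0.0625 + 0.0256 + 0.0225 + 0.0169 + 0.0961 = 0.2236
B_B = 1 / 0.2236 = 4.4723
Highest B → broadest niche (most generalist): Species B (B = 4.47).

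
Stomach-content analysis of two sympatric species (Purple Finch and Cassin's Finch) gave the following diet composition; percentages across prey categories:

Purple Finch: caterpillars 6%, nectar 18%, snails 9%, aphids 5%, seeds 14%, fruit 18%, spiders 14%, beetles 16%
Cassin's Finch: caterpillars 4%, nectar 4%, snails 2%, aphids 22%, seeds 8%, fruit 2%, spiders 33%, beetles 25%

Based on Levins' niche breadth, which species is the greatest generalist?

Purple Finch

Convert percentages to proportions (divide by 100).
Σp_Purpᵢ² = 0.06² + 0.18² + 0.09² + 0.05² + 0.14² + 0.18² + 0.14² + 0.16² = 0.0036 + 0.0324 + 0.0081 + 0.0025 + 0.0196 + 0.0324 + 0.0196 + 0.0256 = 0.1438
B_Purp = 1 / 0.1438 = 6.9541
Σp_Cassᵢ² = 0.04² + 0.04² + 0.02² + 0.22² + 0.08² + 0.02² + 0.33² + 0.25² = 0.0016 + 0.0016 + 0.0004 + 0.0484 + 0.0064 + 0.0004 + 0.1089 + 0.0625 = 0.2302
B_Cass = 1 / 0.2302 = 4.3440
Highest B → broadest niche (most generalist): Purple Finch (B = 6.95).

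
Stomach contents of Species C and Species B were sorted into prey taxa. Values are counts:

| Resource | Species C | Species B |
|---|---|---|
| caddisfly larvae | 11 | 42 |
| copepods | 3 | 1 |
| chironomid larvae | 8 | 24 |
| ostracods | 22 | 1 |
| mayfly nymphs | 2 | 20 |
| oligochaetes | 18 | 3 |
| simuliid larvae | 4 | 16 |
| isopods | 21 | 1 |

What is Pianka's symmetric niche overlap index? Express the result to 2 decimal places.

0.41

Proportions for Species C (n=89): 11/89=0.1236, 3/89=0.0337, 8/89=0.0899, 22/89=0.2472, 2/89=0.0225, 18/89=0.2022, 4/89=0.0449, 21/89=0.2360
Proportions for Species B (n=108): 42/108=0.3889, 1/108=0.0093, 24/108=0.2222, 1/108=0.0093, 20/108=0.1852, 3/108=0.0278, 16/108=0.1481, 1/108=0.0093
Σ p₁ᵢp₂ᵢ = 0.048068 + 0.000313 + 0.019976 + 0.002299 + 0.004167 + 0.005621 + 0.006650 + 0.002195 = 0.089289
Σp_1ᵢ² = 0.1236² + 0.0337² + 0.0899² + 0.2472² + 0.0225² + 0.2022² + 0.0449² + 0.2360² = 0.015277 + 0.001136 + 0.008082 + 0.061108 + 0.000506 + 0.040885 + 0.002016 + 0.055696 = 0.184706
Σp_2ᵢ² = 0.3889² + 0.0093² + 0.2222² + 0.0093² + 0.1852² + 0.0278² + 0.1481² + 0.0093² = 0.151243 + 0.000086 + 0.049373 + 0.000086 + 0.034299 + 0.000773 + 0.021934 + 0.000086 = 0.257880
O = 0.089289 / √(0.184706 × 0.257880) = 0.089289 / 0.2182475 = 0.4091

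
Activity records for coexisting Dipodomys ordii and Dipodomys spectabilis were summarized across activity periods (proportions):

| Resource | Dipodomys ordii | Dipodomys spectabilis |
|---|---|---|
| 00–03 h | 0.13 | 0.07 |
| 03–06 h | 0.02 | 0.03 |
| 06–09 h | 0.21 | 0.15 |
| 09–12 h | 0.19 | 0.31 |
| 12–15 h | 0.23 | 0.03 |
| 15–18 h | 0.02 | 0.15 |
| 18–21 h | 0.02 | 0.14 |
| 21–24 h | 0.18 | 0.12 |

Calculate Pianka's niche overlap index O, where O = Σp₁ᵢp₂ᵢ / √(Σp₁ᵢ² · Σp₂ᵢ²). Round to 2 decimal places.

0.74

Σ p₁ᵢp₂ᵢ = 0.0091 + 0.0006 + 0.0315 + 0.0589 + 0.0069 + 0.0030 + 0.0028 + 0.0216 = 0.1344
Σp_1ᵢ² = 0.13² + 0.02² + 0.21² + 0.19² + 0.23² + 0.02² + 0.02² + 0.18² = 0.0169 + 0.0004 + 0.0441 + 0.0361 + 0.0529 + 0.0004 + 0.0004 + 0.0324 = 0.1836
Σp_2ᵢ² = 0.07² + 0.03² + 0.15² + 0.31² + 0.03² + 0.15² + 0.14² + 0.12² = 0.0049 + 0.0009 + 0.0225 + 0.0961 + 0.0009 + 0.0225 + 0.0196 + 0.0144 = 0.1818
O = 0.1344 / √(0.1836 × 0.1818) = 0.1344 / 0.18270 = 0.7356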